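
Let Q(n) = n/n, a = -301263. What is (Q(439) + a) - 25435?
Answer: -326697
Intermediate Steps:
Q(n) = 1
(Q(439) + a) - 25435 = (1 - 301263) - 25435 = -301262 - 25435 = -326697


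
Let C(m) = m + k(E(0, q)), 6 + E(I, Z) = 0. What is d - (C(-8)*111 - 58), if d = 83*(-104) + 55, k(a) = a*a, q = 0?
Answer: -11627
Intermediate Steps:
E(I, Z) = -6 (E(I, Z) = -6 + 0 = -6)
k(a) = a²
C(m) = 36 + m (C(m) = m + (-6)² = m + 36 = 36 + m)
d = -8577 (d = -8632 + 55 = -8577)
d - (C(-8)*111 - 58) = -8577 - ((36 - 8)*111 - 58) = -8577 - (28*111 - 58) = -8577 - (3108 - 58) = -8577 - 1*3050 = -8577 - 3050 = -11627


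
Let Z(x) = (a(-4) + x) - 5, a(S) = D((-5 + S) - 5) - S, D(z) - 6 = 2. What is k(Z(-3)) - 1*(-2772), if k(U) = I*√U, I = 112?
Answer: 2996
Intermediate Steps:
D(z) = 8 (D(z) = 6 + 2 = 8)
a(S) = 8 - S
Z(x) = 7 + x (Z(x) = ((8 - 1*(-4)) + x) - 5 = ((8 + 4) + x) - 5 = (12 + x) - 5 = 7 + x)
k(U) = 112*√U
k(Z(-3)) - 1*(-2772) = 112*√(7 - 3) - 1*(-2772) = 112*√4 + 2772 = 112*2 + 2772 = 224 + 2772 = 2996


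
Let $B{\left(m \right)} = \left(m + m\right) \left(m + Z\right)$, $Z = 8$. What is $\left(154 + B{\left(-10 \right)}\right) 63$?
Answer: $12222$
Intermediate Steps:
$B{\left(m \right)} = 2 m \left(8 + m\right)$ ($B{\left(m \right)} = \left(m + m\right) \left(m + 8\right) = 2 m \left(8 + m\right)$)
$\left(154 + B{\left(-10 \right)}\right) 63 = \left(154 + 2 \left(-10\right) \left(8 - 10\right)\right) 63 = \left(154 + 2 \left(-10\right) \left(-2\right)\right) 63 = \left(154 + 40\right) 63 = 194 \cdot 63 = 12222$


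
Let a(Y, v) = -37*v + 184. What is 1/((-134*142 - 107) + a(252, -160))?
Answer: -1/13031 ≈ -7.6740e-5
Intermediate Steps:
a(Y, v) = 184 - 37*v
1/((-134*142 - 107) + a(252, -160)) = 1/((-134*142 - 107) + (184 - 37*(-160))) = 1/((-19028 - 107) + (184 + 5920)) = 1/(-19135 + 6104) = 1/(-13031) = -1/13031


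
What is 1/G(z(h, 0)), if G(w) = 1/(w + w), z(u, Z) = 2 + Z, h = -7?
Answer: 4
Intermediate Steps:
G(w) = 1/(2*w)
1/G(z(h, 0)) = 1/(1/(2*(2 + 0))) = 1/((1/2)/2) = 1/((1/2)*(1/2)) = 1/(1/4) = 4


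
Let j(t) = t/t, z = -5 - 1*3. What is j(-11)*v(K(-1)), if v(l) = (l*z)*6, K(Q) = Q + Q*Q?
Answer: 0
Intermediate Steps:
z = -8 (z = -5 - 3 = -8)
j(t) = 1
K(Q) = Q + Q**2
v(l) = -48*l (v(l) = (l*(-8))*6 = -8*l*6 = -48*l)
j(-11)*v(K(-1)) = 1*(-(-48)*(1 - 1)) = 1*(-(-48)*0) = 1*(-48*0) = 1*0 = 0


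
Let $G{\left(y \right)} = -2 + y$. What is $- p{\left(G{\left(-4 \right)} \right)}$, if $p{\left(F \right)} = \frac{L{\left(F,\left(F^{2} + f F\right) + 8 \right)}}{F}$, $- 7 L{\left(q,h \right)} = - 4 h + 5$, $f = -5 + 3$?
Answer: $\frac{73}{14} \approx 5.2143$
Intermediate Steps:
$f = -2$
$L{\left(q,h \right)} = - \frac{5}{7} + \frac{4 h}{7}$ ($L{\left(q,h \right)} = - \frac{- 4 h + 5}{7} = - \frac{5 - 4 h}{7} = - \frac{5}{7} + \frac{4 h}{7}$)
$p{\left(F \right)} = \frac{\frac{27}{7} - \frac{8 F}{7} + \frac{4 F^{2}}{7}}{F}$ ($p{\left(F \right)} = \frac{- \frac{5}{7} + \frac{4 \left(\left(F^{2} - 2 F\right) + 8\right)}{7}}{F} = \frac{- \frac{5}{7} + \frac{4 \left(8 + F^{2} - 2 F\right)}{7}}{F} = \frac{- \frac{5}{7} + \left(\frac{32}{7} - \frac{8 F}{7} + \frac{4 F^{2}}{7}\right)}{F} = \frac{\frac{27}{7} - \frac{8 F}{7} + \frac{4 F^{2}}{7}}{F}$)
$- p{\left(G{\left(-4 \right)} \right)} = - \frac{27 - 8 \left(-2 - 4\right) + 4 \left(-2 - 4\right)^{2}}{7 \left(-2 - 4\right)} = - \frac{27 - -48 + 4 \left(-6\right)^{2}}{7 \left(-6\right)} = - \frac{\left(-1\right) \left(27 + 48 + 4 \cdot 36\right)}{7 \cdot 6} = - \frac{\left(-1\right) \left(27 + 48 + 144\right)}{7 \cdot 6} = - \frac{\left(-1\right) 219}{7 \cdot 6} = \left(-1\right) \left(- \frac{73}{14}\right) = \frac{73}{14}$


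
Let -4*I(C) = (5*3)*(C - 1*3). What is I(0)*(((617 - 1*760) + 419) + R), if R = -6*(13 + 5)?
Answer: 1890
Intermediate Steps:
I(C) = 45/4 - 15*C/4 (I(C) = -5*3*(C - 1*3)/4 = -15*(C - 3)/4 = -15*(-3 + C)/4 = -(-45 + 15*C)/4 = 45/4 - 15*C/4)
R = -108 (R = -6*18 = -108)
I(0)*(((617 - 1*760) + 419) + R) = (45/4 - 15/4*0)*(((617 - 1*760) + 419) - 108) = (45/4 + 0)*(((617 - 760) + 419) - 108) = 45*((-143 + 419) - 108)/4 = 45*(276 - 108)/4 = (45/4)*168 = 1890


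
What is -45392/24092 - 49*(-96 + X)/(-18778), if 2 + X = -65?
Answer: -261198445/113099894 ≈ -2.3094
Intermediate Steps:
X = -67 (X = -2 - 65 = -67)
-45392/24092 - 49*(-96 + X)/(-18778) = -45392/24092 - 49*(-96 - 67)/(-18778) = -45392*1/24092 - 49*(-163)*(-1/18778) = -11348/6023 + 7987*(-1/18778) = -11348/6023 - 7987/18778 = -261198445/113099894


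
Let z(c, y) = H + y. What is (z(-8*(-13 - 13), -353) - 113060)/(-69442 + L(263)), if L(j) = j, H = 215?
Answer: 113198/69179 ≈ 1.6363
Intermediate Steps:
z(c, y) = 215 + y
(z(-8*(-13 - 13), -353) - 113060)/(-69442 + L(263)) = ((215 - 353) - 113060)/(-69442 + 263) = (-138 - 113060)/(-69179) = -113198*(-1/69179) = 113198/69179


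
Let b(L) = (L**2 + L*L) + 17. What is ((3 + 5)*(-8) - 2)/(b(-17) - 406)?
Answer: -22/63 ≈ -0.34921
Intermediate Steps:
b(L) = 17 + 2*L**2 (b(L) = (L**2 + L**2) + 17 = 2*L**2 + 17 = 17 + 2*L**2)
((3 + 5)*(-8) - 2)/(b(-17) - 406) = ((3 + 5)*(-8) - 2)/((17 + 2*(-17)**2) - 406) = (8*(-8) - 2)/((17 + 2*289) - 406) = (-64 - 2)/((17 + 578) - 406) = -66/(595 - 406) = -66/189 = -66*1/189 = -22/63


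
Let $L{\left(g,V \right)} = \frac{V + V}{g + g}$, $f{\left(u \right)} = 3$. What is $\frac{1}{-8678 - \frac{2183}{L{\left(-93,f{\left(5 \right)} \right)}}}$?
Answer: $\frac{1}{58995} \approx 1.6951 \cdot 10^{-5}$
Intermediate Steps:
$L{\left(g,V \right)} = \frac{V}{g}$ ($L{\left(g,V \right)} = \frac{2 V}{2 g} = 2 V \frac{1}{2 g} = \frac{V}{g}$)
$\frac{1}{-8678 - \frac{2183}{L{\left(-93,f{\left(5 \right)} \right)}}} = \frac{1}{-8678 - \frac{2183}{3 \frac{1}{-93}}} = \frac{1}{-8678 - \frac{2183}{3 \left(- \frac{1}{93}\right)}} = \frac{1}{-8678 - \frac{2183}{- \frac{1}{31}}} = \frac{1}{-8678 - -67673} = \frac{1}{-8678 + 67673} = \frac{1}{58995}$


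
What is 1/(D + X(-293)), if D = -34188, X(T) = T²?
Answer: 1/51661 ≈ 1.9357e-5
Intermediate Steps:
1/(D + X(-293)) = 1/(-34188 + (-293)²) = 1/(-34188 + 85849) = 1/51661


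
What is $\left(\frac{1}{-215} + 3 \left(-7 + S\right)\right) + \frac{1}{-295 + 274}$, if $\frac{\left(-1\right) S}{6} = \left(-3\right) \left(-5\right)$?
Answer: $- \frac{1314101}{4515} \approx -291.05$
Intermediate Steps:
$S = -90$ ($S = - 6 \left(\left(-3\right) \left(-5\right)\right) = \left(-6\right) 15 = -90$)
$\left(\frac{1}{-215} + 3 \left(-7 + S\right)\right) + \frac{1}{-295 + 274} = \left(\frac{1}{-215} + 3 \left(-7 - 90\right)\right) + \frac{1}{-295 + 274} = \left(- \frac{1}{215} + 3 \left(-97\right)\right) + \frac{1}{-21} = \left(- \frac{1}{215} - 291\right) - \frac{1}{21} = - \frac{62566}{215} - \frac{1}{21} = - \frac{1314101}{4515}$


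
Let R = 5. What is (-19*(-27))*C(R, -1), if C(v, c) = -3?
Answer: -1539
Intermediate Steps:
(-19*(-27))*C(R, -1) = -19*(-27)*(-3) = 513*(-3) = -1539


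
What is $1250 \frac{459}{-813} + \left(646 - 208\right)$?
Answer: $- \frac{72552}{271} \approx -267.72$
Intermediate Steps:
$1250 \frac{459}{-813} + \left(646 - 208\right) = 1250 \cdot 459 \left(- \frac{1}{813}\right) + 438 = 1250 \left(- \frac{153}{271}\right) + 438 = - \frac{191250}{271} + 438 = - \frac{72552}{271}$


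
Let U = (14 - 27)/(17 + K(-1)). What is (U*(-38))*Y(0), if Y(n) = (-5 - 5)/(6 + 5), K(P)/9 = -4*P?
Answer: -4940/583 ≈ -8.4734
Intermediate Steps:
K(P) = -36*P (K(P) = 9*(-4*P) = -36*P)
Y(n) = -10/11
U = -13/53 (U = (14 - 27)/(17 - 36*(-1)) = -13/(17 + 36) = -13/53 ≈ -0.24528)
(U*(-38))*Y(0) = -13/53*(-38)*(-10/11) = (494/53)*(-10/11) = -4940/583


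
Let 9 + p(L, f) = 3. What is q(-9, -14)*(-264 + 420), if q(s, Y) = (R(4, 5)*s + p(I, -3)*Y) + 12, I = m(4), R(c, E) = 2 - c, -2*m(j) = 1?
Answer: 17784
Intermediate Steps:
m(j) = -1/2 (m(j) = -1/2*1 = -1/2)
I = -1/2 ≈ -0.50000
p(L, f) = -6 (p(L, f) = -9 + 3 = -6)
q(s, Y) = 12 - 6*Y - 2*s (q(s, Y) = ((2 - 1*4)*s - 6*Y) + 12 = ((2 - 4)*s - 6*Y) + 12 = (-2*s - 6*Y) + 12 = (-6*Y - 2*s) + 12 = 12 - 6*Y - 2*s)
q(-9, -14)*(-264 + 420) = (12 - 6*(-14) - 2*(-9))*(-264 + 420) = (12 + 84 + 18)*156 = 114*156 = 17784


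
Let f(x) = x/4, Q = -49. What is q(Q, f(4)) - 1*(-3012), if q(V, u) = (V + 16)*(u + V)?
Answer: 4596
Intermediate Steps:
f(x) = x/4 (f(x) = x*(¼) = x/4)
q(V, u) = (16 + V)*(V + u)
q(Q, f(4)) - 1*(-3012) = ((-49)² + 16*(-49) + 16*((¼)*4) - 49*4/4) - 1*(-3012) = (2401 - 784 + 16*1 - 49*1) + 3012 = (2401 - 784 + 16 - 49) + 3012 = 1584 + 3012 = 4596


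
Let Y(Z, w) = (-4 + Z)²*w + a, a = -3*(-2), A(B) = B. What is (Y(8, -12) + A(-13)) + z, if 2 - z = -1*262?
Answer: 65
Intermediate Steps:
a = 6
Y(Z, w) = 6 + w*(-4 + Z)² (Y(Z, w) = (-4 + Z)²*w + 6 = w*(-4 + Z)² + 6 = 6 + w*(-4 + Z)²)
z = 264 (z = 2 - (-1)*262 = 2 - 1*(-262) = 2 + 262 = 264)
(Y(8, -12) + A(-13)) + z = ((6 - 12*(-4 + 8)²) - 13) + 264 = ((6 - 12*4²) - 13) + 264 = ((6 - 12*16) - 13) + 264 = ((6 - 192) - 13) + 264 = (-186 - 13) + 264 = -199 + 264 = 65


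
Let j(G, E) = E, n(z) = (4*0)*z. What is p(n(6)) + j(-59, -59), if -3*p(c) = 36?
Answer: -71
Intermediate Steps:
n(z) = 0 (n(z) = 0*z = 0)
p(c) = -12 (p(c) = -1/3*36 = -12)
p(n(6)) + j(-59, -59) = -12 - 59 = -71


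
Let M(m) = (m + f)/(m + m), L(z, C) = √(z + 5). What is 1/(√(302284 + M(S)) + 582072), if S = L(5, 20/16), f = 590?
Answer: 1/(582072 + √(302284 + √10*(590 + √10)/20)) ≈ 1.7164e-6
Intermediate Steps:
L(z, C) = √(5 + z)
S = √10 (S = √(5 + 5) = √10 ≈ 3.1623)
M(m) = (590 + m)/(2*m) (M(m) = (m + 590)/(m + m) = (590 + m)/((2*m)) = (590 + m)*(1/(2*m)) = (590 + m)/(2*m))
1/(√(302284 + M(S)) + 582072) = 1/(√(302284 + (590 + √10)/(2*(√10))) + 582072) = 1/(√(302284 + (√10/10)*(590 + √10)/2) + 582072) = 1/(√(302284 + √10*(590 + √10)/20) + 582072) = 1/(582072 + √(302284 + √10*(590 + √10)/20))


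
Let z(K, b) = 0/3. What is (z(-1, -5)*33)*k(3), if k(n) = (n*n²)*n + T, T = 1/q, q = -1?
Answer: 0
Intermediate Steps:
T = -1 (T = 1/(-1) = -1)
k(n) = -1 + n⁴ (k(n) = (n*n²)*n - 1 = n³*n - 1 = n⁴ - 1 = -1 + n⁴)
z(K, b) = 0 (z(K, b) = 0*(⅓) = 0)
(z(-1, -5)*33)*k(3) = (0*33)*(-1 + 3⁴) = 0*(-1 + 81) = 0*80 = 0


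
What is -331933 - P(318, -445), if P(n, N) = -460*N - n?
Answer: -536315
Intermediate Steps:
P(n, N) = -n - 460*N
-331933 - P(318, -445) = -331933 - (-1*318 - 460*(-445)) = -331933 - (-318 + 204700) = -331933 - 1*204382 = -331933 - 204382 = -536315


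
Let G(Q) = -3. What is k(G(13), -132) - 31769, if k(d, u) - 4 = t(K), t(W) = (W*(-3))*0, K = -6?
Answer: -31765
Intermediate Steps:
t(W) = 0 (t(W) = -3*W*0 = 0)
k(d, u) = 4 (k(d, u) = 4 + 0 = 4)
k(G(13), -132) - 31769 = 4 - 31769 = -31765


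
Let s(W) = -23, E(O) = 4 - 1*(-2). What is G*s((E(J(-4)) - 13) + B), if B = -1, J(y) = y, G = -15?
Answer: 345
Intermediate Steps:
E(O) = 6 (E(O) = 4 + 2 = 6)
G*s((E(J(-4)) - 13) + B) = -15*(-23) = 345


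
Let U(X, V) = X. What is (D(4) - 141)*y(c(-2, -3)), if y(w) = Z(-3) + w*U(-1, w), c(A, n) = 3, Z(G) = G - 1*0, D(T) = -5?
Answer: 876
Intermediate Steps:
Z(G) = G (Z(G) = G + 0 = G)
y(w) = -3 - w (y(w) = -3 + w*(-1) = -3 - w)
(D(4) - 141)*y(c(-2, -3)) = (-5 - 141)*(-3 - 1*3) = -146*(-3 - 3) = -146*(-6) = 876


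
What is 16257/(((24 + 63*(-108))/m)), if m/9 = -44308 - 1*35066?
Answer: 1935574677/1130 ≈ 1.7129e+6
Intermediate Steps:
m = -714366 (m = 9*(-44308 - 1*35066) = 9*(-44308 - 35066) = 9*(-79374) = -714366)
16257/(((24 + 63*(-108))/m)) = 16257/(((24 + 63*(-108))/(-714366))) = 16257/(((24 - 6804)*(-1/714366))) = 16257/((-6780*(-1/714366))) = 16257/(1130/119061) = 16257*(119061/1130) = 1935574677/1130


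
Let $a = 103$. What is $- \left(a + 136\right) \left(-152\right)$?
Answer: $36328$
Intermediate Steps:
$- \left(a + 136\right) \left(-152\right) = - \left(103 + 136\right) \left(-152\right) = - 239 \left(-152\right) = \left(-1\right) \left(-36328\right) = 36328$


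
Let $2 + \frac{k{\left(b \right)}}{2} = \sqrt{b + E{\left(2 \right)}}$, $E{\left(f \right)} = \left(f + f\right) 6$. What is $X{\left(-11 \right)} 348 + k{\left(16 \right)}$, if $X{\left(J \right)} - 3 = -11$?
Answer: $-2788 + 4 \sqrt{10} \approx -2775.4$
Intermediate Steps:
$X{\left(J \right)} = -8$ ($X{\left(J \right)} = 3 - 11 = -8$)
$E{\left(f \right)} = 12 f$ ($E{\left(f \right)} = 2 f 6 = 12 f$)
$k{\left(b \right)} = -4 + 2 \sqrt{24 + b}$ ($k{\left(b \right)} = -4 + 2 \sqrt{b + 12 \cdot 2} = -4 + 2 \sqrt{b + 24} = -4 + 2 \sqrt{24 + b}$)
$X{\left(-11 \right)} 348 + k{\left(16 \right)} = \left(-8\right) 348 - \left(4 - 2 \sqrt{24 + 16}\right) = -2784 - \left(4 - 2 \sqrt{40}\right) = -2784 - \left(4 - 2 \cdot 2 \sqrt{10}\right) = -2784 - \left(4 - 4 \sqrt{10}\right) = -2788 + 4 \sqrt{10}$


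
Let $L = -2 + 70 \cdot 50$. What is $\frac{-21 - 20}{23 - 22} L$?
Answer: $-143418$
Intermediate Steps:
$L = 3498$ ($L = -2 + 3500 = 3498$)
$\frac{-21 - 20}{23 - 22} L = \frac{-21 - 20}{23 - 22} \cdot 3498 = - \frac{41}{1} \cdot 3498 = \left(-41\right) 1 \cdot 3498 = \left(-41\right) 3498 = -143418$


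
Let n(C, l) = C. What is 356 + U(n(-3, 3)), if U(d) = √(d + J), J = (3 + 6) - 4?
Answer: 356 + √2 ≈ 357.41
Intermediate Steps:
J = 5 (J = 9 - 4 = 5)
U(d) = √(5 + d) (U(d) = √(d + 5) = √(5 + d))
356 + U(n(-3, 3)) = 356 + √(5 - 3) = 356 + √2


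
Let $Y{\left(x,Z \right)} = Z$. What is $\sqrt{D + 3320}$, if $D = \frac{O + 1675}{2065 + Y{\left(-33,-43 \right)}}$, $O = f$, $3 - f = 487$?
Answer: $\frac{\sqrt{1508463898}}{674} \approx 57.625$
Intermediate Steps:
$f = -484$ ($f = 3 - 487 = -484$)
$O = -484$
$D = \frac{397}{674}$ ($D = \frac{-484 + 1675}{2065 - 43} = \frac{1191}{2022} = 1191 \cdot \frac{1}{2022} = \frac{397}{674} \approx 0.58902$)
$\sqrt{D + 3320} = \sqrt{\frac{397}{674} + 3320} = \sqrt{\frac{2238077}{674}} = \frac{\sqrt{1508463898}}{674}$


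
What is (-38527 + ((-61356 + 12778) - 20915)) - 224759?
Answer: -332779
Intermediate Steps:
(-38527 + ((-61356 + 12778) - 20915)) - 224759 = (-38527 + (-48578 - 20915)) - 224759 = (-38527 - 69493) - 224759 = -108020 - 224759 = -332779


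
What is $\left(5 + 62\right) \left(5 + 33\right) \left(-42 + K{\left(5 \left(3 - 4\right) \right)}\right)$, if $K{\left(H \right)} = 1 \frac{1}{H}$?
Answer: $- \frac{537206}{5} \approx -1.0744 \cdot 10^{5}$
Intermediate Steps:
$K{\left(H \right)} = \frac{1}{H}$
$\left(5 + 62\right) \left(5 + 33\right) \left(-42 + K{\left(5 \left(3 - 4\right) \right)}\right) = \left(5 + 62\right) \left(5 + 33\right) \left(-42 + \frac{1}{5 \left(3 - 4\right)}\right) = 67 \cdot 38 \left(-42 + \frac{1}{5 \left(-1\right)}\right) = 2546 \left(-42 + \frac{1}{-5}\right) = 2546 \left(-42 - \frac{1}{5}\right) = 2546 \left(- \frac{211}{5}\right) = - \frac{537206}{5}$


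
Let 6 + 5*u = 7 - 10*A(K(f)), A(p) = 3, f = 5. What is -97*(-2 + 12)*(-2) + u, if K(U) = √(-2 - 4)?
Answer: 9671/5 ≈ 1934.2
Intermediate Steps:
K(U) = I*√6 (K(U) = √(-6) = I*√6)
u = -29/5 (u = -6/5 + (7 - 10*3)/5 = -6/5 + (7 - 30)/5 = -6/5 + (⅕)*(-23) = -6/5 - 23/5 = -29/5 ≈ -5.8000)
-97*(-2 + 12)*(-2) + u = -97*(-2 + 12)*(-2) - 29/5 = -970*(-2) - 29/5 = -97*(-20) - 29/5 = 1940 - 29/5 = 9671/5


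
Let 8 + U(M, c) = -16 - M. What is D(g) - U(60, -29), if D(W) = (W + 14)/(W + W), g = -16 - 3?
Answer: 3197/38 ≈ 84.132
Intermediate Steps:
g = -19
D(W) = (14 + W)/(2*W) (D(W) = (14 + W)/((2*W)) = (14 + W)*(1/(2*W)) = (14 + W)/(2*W))
U(M, c) = -24 - M (U(M, c) = -8 + (-16 - M) = -24 - M)
D(g) - U(60, -29) = (1/2)*(14 - 19)/(-19) - (-24 - 1*60) = (1/2)*(-1/19)*(-5) - (-24 - 60) = 5/38 - 1*(-84) = 5/38 + 84 = 3197/38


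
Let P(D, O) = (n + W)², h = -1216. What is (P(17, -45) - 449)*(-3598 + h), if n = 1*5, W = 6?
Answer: 1578992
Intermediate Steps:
n = 5
P(D, O) = 121 (P(D, O) = (5 + 6)² = 11² = 121)
(P(17, -45) - 449)*(-3598 + h) = (121 - 449)*(-3598 - 1216) = -328*(-4814) = 1578992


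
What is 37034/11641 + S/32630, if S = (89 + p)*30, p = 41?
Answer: 9644764/2921891 ≈ 3.3009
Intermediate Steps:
S = 3900 (S = (89 + 41)*30 = 130*30 = 3900)
37034/11641 + S/32630 = 37034/11641 + 3900/32630 = 37034*(1/11641) + 3900*(1/32630) = 37034/11641 + 30/251 = 9644764/2921891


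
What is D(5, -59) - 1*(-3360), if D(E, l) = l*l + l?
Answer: 6782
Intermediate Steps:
D(E, l) = l + l**2 (D(E, l) = l**2 + l = l + l**2)
D(5, -59) - 1*(-3360) = -59*(1 - 59) - 1*(-3360) = -59*(-58) + 3360 = 3422 + 3360 = 6782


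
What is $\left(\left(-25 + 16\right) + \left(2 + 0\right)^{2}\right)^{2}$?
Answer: $25$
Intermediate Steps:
$\left(\left(-25 + 16\right) + \left(2 + 0\right)^{2}\right)^{2} = \left(-9 + 2^{2}\right)^{2} = \left(-9 + 4\right)^{2} = \left(-5\right)^{2} = 25$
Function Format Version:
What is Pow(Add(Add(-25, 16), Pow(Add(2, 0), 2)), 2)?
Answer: 25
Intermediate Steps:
Pow(Add(Add(-25, 16), Pow(Add(2, 0), 2)), 2) = Pow(Add(-9, Pow(2, 2)), 2) = Pow(Add(-9, 4), 2) = Pow(-5, 2) = 25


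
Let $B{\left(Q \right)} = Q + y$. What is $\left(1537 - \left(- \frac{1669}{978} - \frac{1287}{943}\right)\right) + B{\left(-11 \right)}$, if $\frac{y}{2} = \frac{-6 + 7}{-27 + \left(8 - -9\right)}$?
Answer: $\frac{7050038531}{4611270} \approx 1528.9$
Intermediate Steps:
$y = - \frac{1}{5}$ ($y = 2 \frac{-6 + 7}{-27 + \left(8 - -9\right)} = 2 \cdot 1 \frac{1}{-27 + \left(8 + 9\right)} = 2 \cdot 1 \frac{1}{-27 + 17} = 2 \cdot 1 \frac{1}{-10} = 2 \cdot 1 \left(- \frac{1}{10}\right) = 2 \left(- \frac{1}{10}\right) = - \frac{1}{5} \approx -0.2$)
$B{\left(Q \right)} = - \frac{1}{5} + Q$ ($B{\left(Q \right)} = Q - \frac{1}{5} = - \frac{1}{5} + Q$)
$\left(1537 - \left(- \frac{1669}{978} - \frac{1287}{943}\right)\right) + B{\left(-11 \right)} = \left(1537 - \left(- \frac{1669}{978} - \frac{1287}{943}\right)\right) - \frac{56}{5} = \left(1537 - - \frac{2832553}{922254}\right) - \frac{56}{5} = \left(1537 + \left(\frac{1669}{978} + \frac{1287}{943}\right)\right) - \frac{56}{5} = \left(1537 + \frac{2832553}{922254}\right) - \frac{56}{5} = \frac{1420336951}{922254} - \frac{56}{5} = \frac{7050038531}{4611270}$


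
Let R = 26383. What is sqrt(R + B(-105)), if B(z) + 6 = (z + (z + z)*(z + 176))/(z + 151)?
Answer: sqrt(55123042)/46 ≈ 161.40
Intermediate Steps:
B(z) = -6 + (z + 2*z*(176 + z))/(151 + z) (B(z) = -6 + (z + (z + z)*(z + 176))/(z + 151) = -6 + (z + (2*z)*(176 + z))/(151 + z) = -6 + (z + 2*z*(176 + z))/(151 + z))
sqrt(R + B(-105)) = sqrt(26383 + (-906 + 2*(-105)**2 + 347*(-105))/(151 - 105)) = sqrt(26383 + (-906 + 2*11025 - 36435)/46) = sqrt(26383 + (-906 + 22050 - 36435)/46) = sqrt(26383 + (1/46)*(-15291)) = sqrt(26383 - 15291/46) = sqrt(1198327/46) = sqrt(55123042)/46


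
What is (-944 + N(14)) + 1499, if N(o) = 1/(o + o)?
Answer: 15541/28 ≈ 555.04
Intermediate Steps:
N(o) = 1/(2*o)
(-944 + N(14)) + 1499 = (-944 + (½)/14) + 1499 = (-944 + (½)*(1/14)) + 1499 = (-944 + 1/28) + 1499 = -26431/28 + 1499 = 15541/28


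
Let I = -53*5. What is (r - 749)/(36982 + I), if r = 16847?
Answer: 5366/12239 ≈ 0.43843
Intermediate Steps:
I = -265
(r - 749)/(36982 + I) = (16847 - 749)/(36982 - 265) = 16098/36717 = 16098*(1/36717) = 5366/12239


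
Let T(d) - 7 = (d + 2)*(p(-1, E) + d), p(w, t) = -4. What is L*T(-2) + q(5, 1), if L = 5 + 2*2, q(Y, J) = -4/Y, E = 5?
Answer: 311/5 ≈ 62.200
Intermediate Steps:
L = 9 (L = 5 + 4 = 9)
T(d) = 7 + (-4 + d)*(2 + d) (T(d) = 7 + (d + 2)*(-4 + d) = 7 + (2 + d)*(-4 + d) = 7 + (-4 + d)*(2 + d))
L*T(-2) + q(5, 1) = 9*(-1 + (-2)² - 2*(-2)) - 4/5 = 9*(-1 + 4 + 4) - 4*⅕ = 9*7 - ⅘ = 63 - ⅘ = 311/5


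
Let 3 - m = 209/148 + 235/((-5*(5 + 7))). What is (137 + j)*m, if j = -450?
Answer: -191243/111 ≈ -1722.9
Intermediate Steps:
m = 611/111 (m = 3 - (209/148 + 235/((-5*(5 + 7)))) = 3 - (209*(1/148) + 235/((-5*12))) = 3 - (209/148 + 235/(-60)) = 3 - (209/148 + 235*(-1/60)) = 3 - (209/148 - 47/12) = 3 - 1*(-278/111) = 3 + 278/111 = 611/111 ≈ 5.5045)
(137 + j)*m = (137 - 450)*(611/111) = -313*611/111 = -191243/111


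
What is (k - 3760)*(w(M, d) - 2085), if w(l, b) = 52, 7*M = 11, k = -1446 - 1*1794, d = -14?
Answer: 14231000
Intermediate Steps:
k = -3240 (k = -1446 - 1794 = -3240)
M = 11/7 (M = (⅐)*11 = 11/7 ≈ 1.5714)
(k - 3760)*(w(M, d) - 2085) = (-3240 - 3760)*(52 - 2085) = -7000*(-2033) = 14231000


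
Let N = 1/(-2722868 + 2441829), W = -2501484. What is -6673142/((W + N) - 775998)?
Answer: 1875413154538/921100263799 ≈ 2.0361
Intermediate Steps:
N = -1/281039 (N = 1/(-281039) = -1/281039 ≈ -3.5582e-6)
-6673142/((W + N) - 775998) = -6673142/((-2501484 - 1/281039) - 775998) = -6673142/(-703014561877/281039 - 775998) = -6673142/(-921100263799/281039) = -6673142*(-281039/921100263799) = 1875413154538/921100263799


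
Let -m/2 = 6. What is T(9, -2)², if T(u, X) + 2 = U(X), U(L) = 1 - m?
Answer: 121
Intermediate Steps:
m = -12 (m = -2*6 = -12)
U(L) = 13 (U(L) = 1 - 1*(-12) = 1 + 12 = 13)
T(u, X) = 11 (T(u, X) = -2 + 13 = 11)
T(9, -2)² = 11² = 121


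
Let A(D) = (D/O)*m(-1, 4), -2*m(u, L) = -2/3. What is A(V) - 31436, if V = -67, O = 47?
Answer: -4432543/141 ≈ -31436.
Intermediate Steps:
m(u, L) = ⅓ (m(u, L) = -(-1)/3 = -½*(-⅔) = ⅓)
A(D) = D/141 (A(D) = (D/47)*(⅓) = D/141)
A(V) - 31436 = (1/141)*(-67) - 31436 = -67/141 - 31436 = -4432543/141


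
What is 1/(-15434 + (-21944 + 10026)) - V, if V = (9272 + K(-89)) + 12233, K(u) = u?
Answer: -585770433/27352 ≈ -21416.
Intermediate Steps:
V = 21416 (V = (9272 - 89) + 12233 = 9183 + 12233 = 21416)
1/(-15434 + (-21944 + 10026)) - V = 1/(-15434 + (-21944 + 10026)) - 1*21416 = 1/(-15434 - 11918) - 21416 = 1/(-27352) - 21416 = -1/27352 - 21416 = -585770433/27352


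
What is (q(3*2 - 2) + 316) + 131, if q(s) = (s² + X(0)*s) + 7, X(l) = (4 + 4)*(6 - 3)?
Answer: 566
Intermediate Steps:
X(l) = 24 (X(l) = 8*3 = 24)
q(s) = 7 + s² + 24*s (q(s) = (s² + 24*s) + 7 = 7 + s² + 24*s)
(q(3*2 - 2) + 316) + 131 = ((7 + (3*2 - 2)² + 24*(3*2 - 2)) + 316) + 131 = ((7 + (6 - 2)² + 24*(6 - 2)) + 316) + 131 = ((7 + 4² + 24*4) + 316) + 131 = ((7 + 16 + 96) + 316) + 131 = (119 + 316) + 131 = 435 + 131 = 566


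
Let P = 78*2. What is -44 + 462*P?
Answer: 72028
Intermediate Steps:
P = 156
-44 + 462*P = -44 + 462*156 = -44 + 72072 = 72028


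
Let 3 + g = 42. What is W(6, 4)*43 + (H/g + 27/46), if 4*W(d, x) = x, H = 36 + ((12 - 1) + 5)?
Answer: 6199/138 ≈ 44.920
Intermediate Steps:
g = 39 (g = -3 + 42 = 39)
H = 52 (H = 36 + (11 + 5) = 36 + 16 = 52)
W(d, x) = x/4
W(6, 4)*43 + (H/g + 27/46) = ((¼)*4)*43 + (52/39 + 27/46) = 1*43 + (52*(1/39) + 27*(1/46)) = 43 + (4/3 + 27/46) = 43 + 265/138 = 6199/138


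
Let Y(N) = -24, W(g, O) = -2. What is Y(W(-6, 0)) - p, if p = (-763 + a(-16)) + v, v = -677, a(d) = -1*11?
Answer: 1427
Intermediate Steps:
a(d) = -11
p = -1451 (p = (-763 - 11) - 677 = -774 - 677 = -1451)
Y(W(-6, 0)) - p = -24 - 1*(-1451) = -24 + 1451 = 1427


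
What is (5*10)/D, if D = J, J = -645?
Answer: -10/129 ≈ -0.077519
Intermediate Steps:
D = -645
(5*10)/D = (5*10)/(-645) = 50*(-1/645) = -10/129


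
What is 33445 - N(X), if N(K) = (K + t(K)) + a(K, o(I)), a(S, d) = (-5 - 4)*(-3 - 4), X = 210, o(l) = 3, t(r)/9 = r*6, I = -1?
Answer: 21832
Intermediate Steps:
t(r) = 54*r (t(r) = 9*(r*6) = 9*(6*r) = 54*r)
a(S, d) = 63 (a(S, d) = -9*(-7) = 63)
N(K) = 63 + 55*K (N(K) = (K + 54*K) + 63 = 55*K + 63 = 63 + 55*K)
33445 - N(X) = 33445 - (63 + 55*210) = 33445 - (63 + 11550) = 33445 - 1*11613 = 33445 - 11613 = 21832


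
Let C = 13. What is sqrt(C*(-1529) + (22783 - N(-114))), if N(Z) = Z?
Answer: 2*sqrt(755) ≈ 54.955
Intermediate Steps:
sqrt(C*(-1529) + (22783 - N(-114))) = sqrt(13*(-1529) + (22783 - 1*(-114))) = sqrt(-19877 + (22783 + 114)) = sqrt(-19877 + 22897) = sqrt(3020) = 2*sqrt(755)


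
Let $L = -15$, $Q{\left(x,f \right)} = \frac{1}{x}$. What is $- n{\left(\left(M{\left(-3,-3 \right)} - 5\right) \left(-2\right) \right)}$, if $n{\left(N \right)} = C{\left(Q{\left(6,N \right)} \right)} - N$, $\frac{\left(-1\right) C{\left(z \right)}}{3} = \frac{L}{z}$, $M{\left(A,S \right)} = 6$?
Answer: $-272$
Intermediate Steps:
$C{\left(z \right)} = \frac{45}{z}$ ($C{\left(z \right)} = - 3 \left(- \frac{15}{z}\right) = \frac{45}{z}$)
$n{\left(N \right)} = 270 - N$ ($n{\left(N \right)} = \frac{45}{\frac{1}{6}} - N = 45 \frac{1}{\frac{1}{6}} - N = 45 \cdot 6 - N = 270 - N$)
$- n{\left(\left(M{\left(-3,-3 \right)} - 5\right) \left(-2\right) \right)} = - (270 - \left(6 - 5\right) \left(-2\right)) = - (270 - 1 \left(-2\right)) = - (270 - -2) = - (270 + 2) = \left(-1\right) 272 = -272$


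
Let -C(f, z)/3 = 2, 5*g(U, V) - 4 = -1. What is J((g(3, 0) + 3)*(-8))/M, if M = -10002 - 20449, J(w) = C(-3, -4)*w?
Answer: -864/152255 ≈ -0.0056747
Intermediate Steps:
g(U, V) = ⅗ (g(U, V) = ⅘ + (⅕)*(-1) = ⅘ - ⅕ = ⅗)
C(f, z) = -6 (C(f, z) = -3*2 = -6)
J(w) = -6*w
M = -30451
J((g(3, 0) + 3)*(-8))/M = -6*(⅗ + 3)*(-8)/(-30451) = -108*(-8)/5*(-1/30451) = -6*(-144/5)*(-1/30451) = (864/5)*(-1/30451) = -864/152255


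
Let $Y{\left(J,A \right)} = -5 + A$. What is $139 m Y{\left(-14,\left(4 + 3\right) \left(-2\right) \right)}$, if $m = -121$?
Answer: $319561$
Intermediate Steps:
$139 m Y{\left(-14,\left(4 + 3\right) \left(-2\right) \right)} = 139 \left(-121\right) \left(-5 + \left(4 + 3\right) \left(-2\right)\right) = - 16819 \left(-5 + 7 \left(-2\right)\right) = - 16819 \left(-5 - 14\right) = \left(-16819\right) \left(-19\right) = 319561$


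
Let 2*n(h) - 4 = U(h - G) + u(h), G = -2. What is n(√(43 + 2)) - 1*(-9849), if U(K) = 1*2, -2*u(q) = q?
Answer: 9852 - 3*√5/4 ≈ 9850.3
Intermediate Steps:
u(q) = -q/2
U(K) = 2
n(h) = 3 - h/4 (n(h) = 2 + (2 - h/2)/2 = 2 + (1 - h/4) = 3 - h/4)
n(√(43 + 2)) - 1*(-9849) = (3 - √(43 + 2)/4) - 1*(-9849) = (3 - 3*√5/4) + 9849 = 9852 - 3*√5/4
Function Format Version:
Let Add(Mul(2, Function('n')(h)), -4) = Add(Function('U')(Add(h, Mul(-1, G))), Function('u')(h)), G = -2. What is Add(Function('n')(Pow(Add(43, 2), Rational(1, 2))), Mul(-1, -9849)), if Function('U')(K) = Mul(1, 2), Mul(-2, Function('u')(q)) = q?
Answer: Add(9852, Mul(Rational(-3, 4), Pow(5, Rational(1, 2)))) ≈ 9850.3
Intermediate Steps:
Function('u')(q) = Mul(Rational(-1, 2), q)
Function('U')(K) = 2
Function('n')(h) = Add(3, Mul(Rational(-1, 4), h)) (Function('n')(h) = Add(2, Mul(Rational(1, 2), Add(2, Mul(Rational(-1, 2), h)))) = Add(2, Add(1, Mul(Rational(-1, 4), h))) = Add(3, Mul(Rational(-1, 4), h)))
Add(Function('n')(Pow(Add(43, 2), Rational(1, 2))), Mul(-1, -9849)) = Add(Add(3, Mul(Rational(-1, 4), Pow(Add(43, 2), Rational(1, 2)))), Mul(-1, -9849)) = Add(Add(3, Mul(Rational(-1, 4), Pow(45, Rational(1, 2)))), 9849) = Add(Add(3, Mul(Rational(-1, 4), Mul(3, Pow(5, Rational(1, 2))))), 9849) = Add(Add(3, Mul(Rational(-3, 4), Pow(5, Rational(1, 2)))), 9849) = Add(9852, Mul(Rational(-3, 4), Pow(5, Rational(1, 2))))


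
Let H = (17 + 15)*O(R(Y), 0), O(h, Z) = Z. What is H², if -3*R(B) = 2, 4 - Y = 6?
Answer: 0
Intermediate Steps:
Y = -2 (Y = 4 - 1*6 = 4 - 6 = -2)
R(B) = -⅔ (R(B) = -⅓*2 = -⅔)
H = 0 (H = (17 + 15)*0 = 32*0 = 0)
H² = 0² = 0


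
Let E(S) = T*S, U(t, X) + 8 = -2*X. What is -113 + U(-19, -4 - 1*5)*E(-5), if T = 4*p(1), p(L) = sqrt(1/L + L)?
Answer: -113 - 200*sqrt(2) ≈ -395.84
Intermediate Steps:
p(L) = sqrt(L + 1/L)
T = 4*sqrt(2) (T = 4*sqrt(1 + 1/1) = 4*sqrt(1 + 1) = 4*sqrt(2) ≈ 5.6569)
U(t, X) = -8 - 2*X
E(S) = 4*S*sqrt(2) (E(S) = (4*sqrt(2))*S = 4*S*sqrt(2))
-113 + U(-19, -4 - 1*5)*E(-5) = -113 + (-8 - 2*(-4 - 1*5))*(4*(-5)*sqrt(2)) = -113 + (-8 - 2*(-4 - 5))*(-20*sqrt(2)) = -113 + (-8 - 2*(-9))*(-20*sqrt(2)) = -113 + (-8 + 18)*(-20*sqrt(2)) = -113 + 10*(-20*sqrt(2)) = -113 - 200*sqrt(2)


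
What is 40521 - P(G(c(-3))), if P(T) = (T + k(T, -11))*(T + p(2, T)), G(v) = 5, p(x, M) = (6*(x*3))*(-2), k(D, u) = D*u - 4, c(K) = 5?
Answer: 36903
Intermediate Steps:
k(D, u) = -4 + D*u
p(x, M) = -36*x (p(x, M) = (6*(3*x))*(-2) = (18*x)*(-2) = -36*x)
P(T) = (-72 + T)*(-4 - 10*T) (P(T) = (T + (-4 + T*(-11)))*(T - 36*2) = (T + (-4 - 11*T))*(T - 72) = (-4 - 10*T)*(-72 + T) = (-72 + T)*(-4 - 10*T))
40521 - P(G(c(-3))) = 40521 - (288 - 10*5**2 + 716*5) = 40521 - (288 - 10*25 + 3580) = 40521 - (288 - 250 + 3580) = 40521 - 1*3618 = 40521 - 3618 = 36903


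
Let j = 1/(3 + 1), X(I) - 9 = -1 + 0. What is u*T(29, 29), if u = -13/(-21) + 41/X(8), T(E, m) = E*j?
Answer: 27985/672 ≈ 41.644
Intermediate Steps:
X(I) = 8 (X(I) = 9 + (-1 + 0) = 9 - 1 = 8)
j = ¼ (j = 1/4 = ¼ ≈ 0.25000)
T(E, m) = E/4 (T(E, m) = E*(¼) = E/4)
u = 965/168 (u = -13/(-21) + 41/8 = -13*(-1/21) + 41*(⅛) = 13/21 + 41/8 = 965/168 ≈ 5.7440)
u*T(29, 29) = 965*((¼)*29)/168 = (965/168)*(29/4) = 27985/672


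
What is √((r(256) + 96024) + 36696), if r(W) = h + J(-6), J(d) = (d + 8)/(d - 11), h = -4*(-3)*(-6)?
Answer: √38335238/17 ≈ 364.21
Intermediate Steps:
h = -72 (h = 12*(-6) = -72)
J(d) = (8 + d)/(-11 + d)
r(W) = -1226/17 (r(W) = -72 + (8 - 6)/(-11 - 6) = -72 + 2/(-17) = -72 - 1/17*2 = -72 - 2/17 = -1226/17)
√((r(256) + 96024) + 36696) = √((-1226/17 + 96024) + 36696) = √(1631182/17 + 36696) = √(2255014/17) = √38335238/17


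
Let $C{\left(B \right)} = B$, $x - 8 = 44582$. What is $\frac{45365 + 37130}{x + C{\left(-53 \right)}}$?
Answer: $\frac{82495}{44537} \approx 1.8523$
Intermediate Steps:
$x = 44590$ ($x = 8 + 44582 = 44590$)
$\frac{45365 + 37130}{x + C{\left(-53 \right)}} = \frac{45365 + 37130}{44590 - 53} = \frac{82495}{44537}$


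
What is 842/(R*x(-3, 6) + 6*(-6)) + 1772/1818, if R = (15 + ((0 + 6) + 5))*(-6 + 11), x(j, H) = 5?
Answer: 654691/279063 ≈ 2.3460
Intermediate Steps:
R = 130 (R = (15 + (6 + 5))*5 = (15 + 11)*5 = 26*5 = 130)
842/(R*x(-3, 6) + 6*(-6)) + 1772/1818 = 842/(130*5 + 6*(-6)) + 1772/1818 = 842/(650 - 36) + 1772*(1/1818) = 842/614 + 886/909 = 842*(1/614) + 886/909 = 421/307 + 886/909 = 654691/279063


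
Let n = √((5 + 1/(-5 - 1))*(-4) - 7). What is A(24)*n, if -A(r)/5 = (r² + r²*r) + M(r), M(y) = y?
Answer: -24040*I*√237 ≈ -3.7009e+5*I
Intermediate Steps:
A(r) = -5*r - 5*r² - 5*r³ (A(r) = -5*((r² + r²*r) + r) = -5*((r² + r³) + r) = -5*(r + r² + r³) = -5*r - 5*r² - 5*r³)
n = I*√237/3 (n = √((5 + 1/(-6))*(-4) - 7) = √((5 - ⅙)*(-4) - 7) = √((29/6)*(-4) - 7) = √(-58/3 - 7) = √(-79/3) = I*√237/3 ≈ 5.1316*I)
A(24)*n = (5*24*(-1 - 1*24 - 1*24²))*(I*√237/3) = (5*24*(-1 - 24 - 1*576))*(I*√237/3) = (5*24*(-1 - 24 - 576))*(I*√237/3) = (5*24*(-601))*(I*√237/3) = -24040*I*√237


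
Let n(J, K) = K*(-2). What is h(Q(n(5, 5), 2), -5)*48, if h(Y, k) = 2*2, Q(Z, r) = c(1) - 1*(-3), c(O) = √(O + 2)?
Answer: 192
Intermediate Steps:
c(O) = √(2 + O)
n(J, K) = -2*K
Q(Z, r) = 3 + √3 (Q(Z, r) = √(2 + 1) - 1*(-3) = √3 + 3 = 3 + √3)
h(Y, k) = 4
h(Q(n(5, 5), 2), -5)*48 = 4*48 = 192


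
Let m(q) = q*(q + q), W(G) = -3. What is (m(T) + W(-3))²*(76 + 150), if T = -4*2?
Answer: 3531250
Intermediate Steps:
T = -8
m(q) = 2*q² (m(q) = q*(2*q) = 2*q²)
(m(T) + W(-3))²*(76 + 150) = (2*(-8)² - 3)²*(76 + 150) = (2*64 - 3)²*226 = (128 - 3)²*226 = 125²*226 = 15625*226 = 3531250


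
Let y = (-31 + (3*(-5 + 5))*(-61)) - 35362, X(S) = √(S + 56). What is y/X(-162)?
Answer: 35393*I*√106/106 ≈ 3437.7*I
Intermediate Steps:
X(S) = √(56 + S)
y = -35393 (y = (-31 + (3*0)*(-61)) - 35362 = (-31 + 0*(-61)) - 35362 = (-31 + 0) - 35362 = -31 - 35362 = -35393)
y/X(-162) = -35393/√(56 - 162) = -35393*(-I*√106/106) = -(-35393)*I*√106/106 = 35393*I*√106/106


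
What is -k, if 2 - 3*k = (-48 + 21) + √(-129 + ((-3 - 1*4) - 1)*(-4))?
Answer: -29/3 + I*√97/3 ≈ -9.6667 + 3.283*I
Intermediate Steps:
k = 29/3 - I*√97/3 (k = ⅔ - ((-48 + 21) + √(-129 + ((-3 - 1*4) - 1)*(-4)))/3 = ⅔ - (-27 + √(-129 + ((-3 - 4) - 1)*(-4)))/3 = ⅔ - (-27 + √(-129 + (-7 - 1)*(-4)))/3 = ⅔ - (-27 + √(-129 - 8*(-4)))/3 = ⅔ - (-27 + √(-129 + 32))/3 = ⅔ - (-27 + √(-97))/3 = ⅔ - (-27 + I*√97)/3 = ⅔ + (9 - I*√97/3) = 29/3 - I*√97/3 ≈ 9.6667 - 3.283*I)
-k = -(29/3 - I*√97/3) = -29/3 + I*√97/3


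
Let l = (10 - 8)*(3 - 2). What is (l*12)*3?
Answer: 72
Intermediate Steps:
l = 2 (l = 2*1 = 2)
(l*12)*3 = (2*12)*3 = 24*3 = 72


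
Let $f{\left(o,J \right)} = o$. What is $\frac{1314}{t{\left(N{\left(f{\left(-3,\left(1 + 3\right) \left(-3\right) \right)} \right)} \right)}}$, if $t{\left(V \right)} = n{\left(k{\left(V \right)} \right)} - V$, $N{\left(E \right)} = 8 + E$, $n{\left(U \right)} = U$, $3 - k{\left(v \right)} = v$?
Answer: $- \frac{1314}{7} \approx -187.71$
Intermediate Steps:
$k{\left(v \right)} = 3 - v$
$t{\left(V \right)} = 3 - 2 V$ ($t{\left(V \right)} = \left(3 - V\right) - V = 3 - 2 V$)
$\frac{1314}{t{\left(N{\left(f{\left(-3,\left(1 + 3\right) \left(-3\right) \right)} \right)} \right)}} = \frac{1314}{3 - 2 \left(8 - 3\right)} = \frac{1314}{3 - 10} = \frac{1314}{-7} = 1314 \left(- \frac{1}{7}\right) = - \frac{1314}{7}$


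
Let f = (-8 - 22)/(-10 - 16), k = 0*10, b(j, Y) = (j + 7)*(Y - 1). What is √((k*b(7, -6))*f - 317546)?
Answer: I*√317546 ≈ 563.51*I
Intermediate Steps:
b(j, Y) = (-1 + Y)*(7 + j) (b(j, Y) = (7 + j)*(-1 + Y) = (-1 + Y)*(7 + j))
k = 0
f = 15/13 (f = -30/(-26) = -30*(-1/26) = 15/13 ≈ 1.1538)
√((k*b(7, -6))*f - 317546) = √((0*(-7 - 1*7 + 7*(-6) - 6*7))*(15/13) - 317546) = √((0*(-7 - 7 - 42 - 42))*(15/13) - 317546) = √((0*(-98))*(15/13) - 317546) = √(0*(15/13) - 317546) = √(0 - 317546) = √(-317546) = I*√317546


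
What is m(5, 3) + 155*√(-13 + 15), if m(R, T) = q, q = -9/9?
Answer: -1 + 155*√2 ≈ 218.20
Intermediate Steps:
q = -1 (q = -9*⅑ = -1)
m(R, T) = -1
m(5, 3) + 155*√(-13 + 15) = -1 + 155*√(-13 + 15) = -1 + 155*√2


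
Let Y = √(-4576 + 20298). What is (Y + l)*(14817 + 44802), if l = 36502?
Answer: 2176212738 + 59619*√15722 ≈ 2.1837e+9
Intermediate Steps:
Y = √15722 ≈ 125.39
(Y + l)*(14817 + 44802) = (√15722 + 36502)*(14817 + 44802) = (36502 + √15722)*59619 = 2176212738 + 59619*√15722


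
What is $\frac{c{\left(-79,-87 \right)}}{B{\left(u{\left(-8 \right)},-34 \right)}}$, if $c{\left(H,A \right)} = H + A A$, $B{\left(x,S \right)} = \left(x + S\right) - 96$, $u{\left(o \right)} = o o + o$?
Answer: $- \frac{3745}{37} \approx -101.22$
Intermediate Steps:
$u{\left(o \right)} = o + o^{2}$ ($u{\left(o \right)} = o^{2} + o = o + o^{2}$)
$B{\left(x,S \right)} = -96 + S + x$ ($B{\left(x,S \right)} = \left(S + x\right) - 96 = -96 + S + x$)
$c{\left(H,A \right)} = H + A^{2}$
$\frac{c{\left(-79,-87 \right)}}{B{\left(u{\left(-8 \right)},-34 \right)}} = \frac{-79 + \left(-87\right)^{2}}{-96 - 34 - 8 \left(1 - 8\right)} = \frac{-79 + 7569}{-96 - 34 - -56} = \frac{7490}{-96 - 34 + 56} = \frac{7490}{-74} = 7490 \left(- \frac{1}{74}\right) = - \frac{3745}{37}$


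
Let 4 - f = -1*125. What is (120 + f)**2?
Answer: 62001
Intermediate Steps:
f = 129 (f = 4 - (-1)*125 = 4 - 1*(-125) = 4 + 125 = 129)
(120 + f)**2 = (120 + 129)**2 = 249**2 = 62001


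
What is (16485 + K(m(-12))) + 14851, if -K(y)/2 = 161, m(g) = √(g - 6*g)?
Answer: 31014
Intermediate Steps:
m(g) = √5*√(-g) (m(g) = √(-5*g) = √5*√(-g))
K(y) = -322 (K(y) = -2*161 = -322)
(16485 + K(m(-12))) + 14851 = (16485 - 322) + 14851 = 16163 + 14851 = 31014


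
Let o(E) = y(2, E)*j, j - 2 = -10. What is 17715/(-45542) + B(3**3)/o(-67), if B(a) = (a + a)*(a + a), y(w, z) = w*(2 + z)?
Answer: 14297109/5920460 ≈ 2.4149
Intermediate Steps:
j = -8 (j = 2 - 10 = -8)
o(E) = -32 - 16*E (o(E) = (2*(2 + E))*(-8) = (4 + 2*E)*(-8) = -32 - 16*E)
B(a) = 4*a**2 (B(a) = (2*a)*(2*a) = 4*a**2)
17715/(-45542) + B(3**3)/o(-67) = 17715/(-45542) + (4*(3**3)**2)/(-32 - 16*(-67)) = 17715*(-1/45542) + (4*27**2)/(-32 + 1072) = -17715/45542 + (4*729)/1040 = -17715/45542 + 2916*(1/1040) = -17715/45542 + 729/260 = 14297109/5920460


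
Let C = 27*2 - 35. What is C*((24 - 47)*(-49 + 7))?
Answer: 18354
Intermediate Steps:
C = 19 (C = 54 - 35 = 19)
C*((24 - 47)*(-49 + 7)) = 19*((24 - 47)*(-49 + 7)) = 19*(-23*(-42)) = 19*966 = 18354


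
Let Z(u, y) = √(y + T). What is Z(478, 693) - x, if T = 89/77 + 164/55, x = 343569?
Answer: -343569 + 3*√11481470/385 ≈ -3.4354e+5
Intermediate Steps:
T = 1593/385 (T = 89*(1/77) + 164*(1/55) = 89/77 + 164/55 = 1593/385 ≈ 4.1377)
Z(u, y) = √(1593/385 + y) (Z(u, y) = √(y + 1593/385) = √(1593/385 + y))
Z(478, 693) - x = √(613305 + 148225*693)/385 - 1*343569 = √(613305 + 102719925)/385 - 343569 = √103333230/385 - 343569 = (3*√11481470)/385 - 343569 = 3*√11481470/385 - 343569 = -343569 + 3*√11481470/385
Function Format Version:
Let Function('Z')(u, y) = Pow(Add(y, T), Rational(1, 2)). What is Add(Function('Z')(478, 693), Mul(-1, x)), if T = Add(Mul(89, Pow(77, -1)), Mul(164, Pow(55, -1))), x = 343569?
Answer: Add(-343569, Mul(Rational(3, 385), Pow(11481470, Rational(1, 2)))) ≈ -3.4354e+5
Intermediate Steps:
T = Rational(1593, 385) (T = Add(Mul(89, Rational(1, 77)), Mul(164, Rational(1, 55))) = Add(Rational(89, 77), Rational(164, 55)) = Rational(1593, 385) ≈ 4.1377)
Function('Z')(u, y) = Pow(Add(Rational(1593, 385), y), Rational(1, 2)) (Function('Z')(u, y) = Pow(Add(y, Rational(1593, 385)), Rational(1, 2)) = Pow(Add(Rational(1593, 385), y), Rational(1, 2)))
Add(Function('Z')(478, 693), Mul(-1, x)) = Add(Mul(Rational(1, 385), Pow(Add(613305, Mul(148225, 693)), Rational(1, 2))), Mul(-1, 343569)) = Add(Mul(Rational(1, 385), Pow(Add(613305, 102719925), Rational(1, 2))), -343569) = Add(Mul(Rational(1, 385), Pow(103333230, Rational(1, 2))), -343569) = Add(Mul(Rational(1, 385), Mul(3, Pow(11481470, Rational(1, 2)))), -343569) = Add(Mul(Rational(3, 385), Pow(11481470, Rational(1, 2))), -343569) = Add(-343569, Mul(Rational(3, 385), Pow(11481470, Rational(1, 2))))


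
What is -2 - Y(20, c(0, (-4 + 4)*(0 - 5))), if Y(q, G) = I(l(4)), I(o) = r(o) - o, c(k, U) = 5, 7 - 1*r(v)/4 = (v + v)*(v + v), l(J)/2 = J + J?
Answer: 4082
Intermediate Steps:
l(J) = 4*J (l(J) = 2*(J + J) = 2*(2*J) = 4*J)
r(v) = 28 - 16*v² (r(v) = 28 - 4*(v + v)*(v + v) = 28 - 4*2*v*2*v = 28 - 16*v²)
I(o) = 28 - o - 16*o² (I(o) = (28 - 16*o²) - o = 28 - o - 16*o²)
Y(q, G) = -4084 (Y(q, G) = 28 - 4*4 - 16*(4*4)² = 28 - 1*16 - 16*16² = 28 - 16 - 16*256 = 28 - 16 - 4096 = -4084)
-2 - Y(20, c(0, (-4 + 4)*(0 - 5))) = -2 - 1*(-4084) = -2 + 4084 = 4082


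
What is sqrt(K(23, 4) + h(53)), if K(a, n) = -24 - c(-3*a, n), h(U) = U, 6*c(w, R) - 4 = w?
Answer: sqrt(1434)/6 ≈ 6.3114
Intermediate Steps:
c(w, R) = 2/3 + w/6
K(a, n) = -74/3 + a/2 (K(a, n) = -24 - (2/3 + (-3*a)/6) = -24 - (2/3 - a/2) = -24 + (-2/3 + a/2) = -74/3 + a/2)
sqrt(K(23, 4) + h(53)) = sqrt((-74/3 + (1/2)*23) + 53) = sqrt((-74/3 + 23/2) + 53) = sqrt(-79/6 + 53) = sqrt(239/6) = sqrt(1434)/6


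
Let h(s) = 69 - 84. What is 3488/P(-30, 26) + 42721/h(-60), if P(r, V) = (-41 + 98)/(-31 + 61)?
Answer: -288499/285 ≈ -1012.3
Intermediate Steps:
h(s) = -15
P(r, V) = 19/10 (P(r, V) = 57/30 = 57*(1/30) = 19/10)
3488/P(-30, 26) + 42721/h(-60) = 3488/(19/10) + 42721/(-15) = 3488*(10/19) + 42721*(-1/15) = 34880/19 - 42721/15 = -288499/285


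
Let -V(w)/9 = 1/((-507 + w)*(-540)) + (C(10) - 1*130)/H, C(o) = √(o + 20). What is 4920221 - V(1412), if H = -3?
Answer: 267189177299/54300 - 3*√30 ≈ 4.9206e+6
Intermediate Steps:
C(o) = √(20 + o)
V(w) = -390 + 3*√30 + 1/(60*(-507 + w)) (V(w) = -9*(1/((-507 + w)*(-540)) + (√(20 + 10) - 1*130)/(-3)) = -9*(-1/540/(-507 + w) + (√30 - 130)*(-⅓)) = -9*(-1/(540*(-507 + w)) + (-130 + √30)*(-⅓)) = -9*(-1/(540*(-507 + w)) + (130/3 - √30/3)) = -9*(130/3 - √30/3 - 1/(540*(-507 + w))) = -390 + 3*√30 + 1/(60*(-507 + w)))
4920221 - V(1412) = 4920221 - (11863801 - 91260*√30 - 23400*1412 + 180*1412*√30)/(60*(-507 + 1412)) = 4920221 - (11863801 - 91260*√30 - 33040800 + 254160*√30)/(60*905) = 4920221 - (-21176999 + 162900*√30)/(60*905) = 4920221 - (-21176999/54300 + 3*√30) = 4920221 + (21176999/54300 - 3*√30) = 267189177299/54300 - 3*√30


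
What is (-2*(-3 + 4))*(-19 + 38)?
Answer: -38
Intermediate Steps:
(-2*(-3 + 4))*(-19 + 38) = -2*1*19 = -2*19 = -38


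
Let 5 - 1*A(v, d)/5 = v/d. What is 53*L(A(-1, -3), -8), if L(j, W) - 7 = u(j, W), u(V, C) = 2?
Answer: 477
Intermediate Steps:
A(v, d) = 25 - 5*v/d
L(j, W) = 9 (L(j, W) = 7 + 2 = 9)
53*L(A(-1, -3), -8) = 53*9 = 477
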